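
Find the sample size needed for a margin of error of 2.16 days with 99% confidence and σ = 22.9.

n = (z*σ/E)² = (2.576×22.9/2.16)² = 745.9 → n = 746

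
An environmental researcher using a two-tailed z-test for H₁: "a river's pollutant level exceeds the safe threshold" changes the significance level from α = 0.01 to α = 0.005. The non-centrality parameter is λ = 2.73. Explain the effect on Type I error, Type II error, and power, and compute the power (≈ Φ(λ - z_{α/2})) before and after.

Decreasing α from 0.01 to 0.005:
• Type I error rate decreases (α is the Type I rate by definition).
• Critical value moves from z_{α/2} = 2.576 to 2.807, so power = Φ(λ - z_{α/2}) goes from Φ(2.73 - 2.576) = 0.561 to Φ(2.73 - 2.807) = 0.469.
• Type II error rate β = 1 - power therefore increases (0.439 → 0.531).
Appropriate when false positives are costly — here, shutting down a compliant factory unnecessarily.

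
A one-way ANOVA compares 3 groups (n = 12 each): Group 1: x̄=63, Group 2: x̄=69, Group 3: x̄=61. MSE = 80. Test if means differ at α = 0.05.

Grand mean = 64.33. SS_between = 416.0, MS_between = 208.0. F = 2.6, F_crit ≈ 3.285. Fail to reject H₀.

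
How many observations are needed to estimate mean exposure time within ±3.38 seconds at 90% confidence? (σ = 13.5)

n = (z*σ/E)² = (1.645×13.5/3.38)² = 43.2 → n = 44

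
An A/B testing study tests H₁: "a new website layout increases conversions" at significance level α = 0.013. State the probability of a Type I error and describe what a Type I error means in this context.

P(Type I error) = α = 0.013. A Type I error is rejecting H₀ when H₀ is actually true (false positive) — here, concluding that a new website layout increases conversions when in fact this is not the case. Consequence: rolling out a layout that doesn't actually help — wasted engineering effort.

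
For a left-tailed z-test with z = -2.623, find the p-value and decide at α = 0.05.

p = P(Z < -2.623) = Φ(-2.623) ≈ 0.0044. Since p < 0.05, reject H₀ (significant) at α = 0.05.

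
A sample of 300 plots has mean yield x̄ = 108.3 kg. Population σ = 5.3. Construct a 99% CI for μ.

CI = x̄ ± z*(σ/√n) = 108.3 ± 2.576(5.3/√300) = 108.3 ± 0.79 = (107.51, 109.09)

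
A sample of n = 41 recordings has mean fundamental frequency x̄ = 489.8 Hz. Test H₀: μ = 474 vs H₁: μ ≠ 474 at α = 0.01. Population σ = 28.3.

z = (x̄ - μ₀)/(σ/√n) = (489.8 - 474)/(28.3/√41) = 3.575. Critical value: ±2.576. Since |3.575| > 2.576, Reject H₀.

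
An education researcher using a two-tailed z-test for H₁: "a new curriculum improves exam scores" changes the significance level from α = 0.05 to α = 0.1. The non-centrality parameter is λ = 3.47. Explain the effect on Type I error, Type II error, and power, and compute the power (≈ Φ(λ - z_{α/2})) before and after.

Increasing α from 0.05 to 0.1:
• Type I error rate increases (α is the Type I rate by definition).
• Critical value moves from z_{α/2} = 1.96 to 1.645, so power = Φ(λ - z_{α/2}) goes from Φ(3.47 - 1.96) = 0.934 to Φ(3.47 - 1.645) = 0.966.
• Type II error rate β = 1 - power therefore decreases (0.066 → 0.034).
Appropriate when false negatives are costly — here, keeping the old curriculum when the new one would have helped students.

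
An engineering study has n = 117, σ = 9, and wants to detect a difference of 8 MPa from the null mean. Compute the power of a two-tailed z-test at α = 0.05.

SE = σ/√n = 9/√117 = 0.832. Non-centrality λ = d/SE = 8/0.832 = 9.615. Power ≈ Φ(λ - z_{α/2}) = Φ(9.615 - 1.96) = Φ(7.655) = 1.0.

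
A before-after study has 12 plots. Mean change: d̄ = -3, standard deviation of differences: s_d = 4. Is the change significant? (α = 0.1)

t = d̄/(s_d/√n) = -3/(4/√12) = -2.598. df = 11, critical t = ±1.796. Reject H₀.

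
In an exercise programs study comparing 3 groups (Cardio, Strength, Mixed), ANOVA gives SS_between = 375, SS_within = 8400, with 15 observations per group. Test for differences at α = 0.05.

df_between = 2, df_within = 42. F = MS_between/MS_within = 187.5/200.0 = 0.938. F_crit ≈ 3.22. Fail to reject H₀.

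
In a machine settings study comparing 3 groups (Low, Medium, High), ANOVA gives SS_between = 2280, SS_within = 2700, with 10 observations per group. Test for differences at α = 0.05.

df_between = 2, df_within = 27. F = MS_between/MS_within = 1140.0/100.0 = 11.4. F_crit ≈ 3.354. Reject H₀. At least one mean differs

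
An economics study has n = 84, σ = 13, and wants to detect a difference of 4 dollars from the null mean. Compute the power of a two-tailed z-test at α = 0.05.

SE = σ/√n = 13/√84 = 1.418. Non-centrality λ = d/SE = 4/1.418 = 2.82. Power ≈ Φ(λ - z_{α/2}) = Φ(2.82 - 1.96) = Φ(0.86) = 0.805.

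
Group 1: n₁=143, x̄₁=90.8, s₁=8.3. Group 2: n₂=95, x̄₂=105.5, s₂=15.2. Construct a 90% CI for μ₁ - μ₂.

Difference = -14.7. SE = √(8.3²/143 + 15.2²/95) = 1.707. CI = (-17.51, -11.89)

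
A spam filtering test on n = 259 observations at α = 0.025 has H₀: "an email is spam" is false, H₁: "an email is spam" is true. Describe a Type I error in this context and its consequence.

Type I error: rejecting H₀ when it is true — concluding that an email is spam when in fact it is not. Consequence: a legitimate email is sent to the spam folder and the user misses it.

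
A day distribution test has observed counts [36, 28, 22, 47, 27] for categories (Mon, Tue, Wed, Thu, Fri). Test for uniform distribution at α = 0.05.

Expected = 32 each. χ² = Σ(O-E)²/E = 11.938. df = 4, critical value = 9.488. Reject H₀.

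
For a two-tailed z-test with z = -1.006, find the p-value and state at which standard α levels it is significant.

p = 2·P(Z > |-1.006|) = 2·(1 - Φ(1.006)) ≈ 0.3144. Not significant at any standard level.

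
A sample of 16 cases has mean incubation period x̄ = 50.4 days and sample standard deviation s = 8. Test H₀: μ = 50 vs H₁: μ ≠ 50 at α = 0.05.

t = (x̄ - μ₀)/(s/√n) = (50.4 - 50)/(8/√16) = 0.2. df = 15, critical t = ±2.131. Fail to reject H₀.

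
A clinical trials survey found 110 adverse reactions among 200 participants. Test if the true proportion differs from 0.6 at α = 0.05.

p̂ = 0.55, p₀ = 0.6. z = (p̂ - p₀)/√(p₀(1-p₀)/n) = -1.443. Critical: ±1.96. Fail to reject H₀.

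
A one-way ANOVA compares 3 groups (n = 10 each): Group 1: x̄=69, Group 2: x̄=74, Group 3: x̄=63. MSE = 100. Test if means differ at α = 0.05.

Grand mean = 68.67. SS_between = 606.67, MS_between = 303.33. F = 3.033, F_crit ≈ 3.354. Fail to reject H₀.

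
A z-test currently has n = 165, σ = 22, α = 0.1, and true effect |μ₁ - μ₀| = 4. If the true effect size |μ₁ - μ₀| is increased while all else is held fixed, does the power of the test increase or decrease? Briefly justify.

Power increases: a larger true effect increases the non-centrality λ = |μ₁ - μ₀|/(σ/√n).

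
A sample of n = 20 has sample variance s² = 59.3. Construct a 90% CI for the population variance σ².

df = 19. χ²_{0.05} = 30.144, χ²_{0.95} = 10.117. CI for σ² = ((n-1)s²/χ²_{α/2}, (n-1)s²/χ²_{1-α/2}) = (19·59.3/30.144, 19·59.3/10.117) = (37.38, 111.37)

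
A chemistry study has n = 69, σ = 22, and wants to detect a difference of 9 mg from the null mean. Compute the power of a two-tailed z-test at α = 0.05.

SE = σ/√n = 22/√69 = 2.648. Non-centrality λ = d/SE = 9/2.648 = 3.398. Power ≈ Φ(λ - z_{α/2}) = Φ(3.398 - 1.96) = Φ(1.438) = 0.925.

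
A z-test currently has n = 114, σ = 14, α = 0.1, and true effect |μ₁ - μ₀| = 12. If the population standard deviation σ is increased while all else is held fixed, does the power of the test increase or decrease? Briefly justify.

Power decreases: a larger σ inflates the standard error σ/√n, pulling the sampling distribution under H₁ back toward the critical value.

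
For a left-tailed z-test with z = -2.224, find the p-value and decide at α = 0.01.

p = P(Z < -2.224) = Φ(-2.224) ≈ 0.0131. Since p ≥ 0.01, fail to reject H₀ (not significant) at α = 0.01.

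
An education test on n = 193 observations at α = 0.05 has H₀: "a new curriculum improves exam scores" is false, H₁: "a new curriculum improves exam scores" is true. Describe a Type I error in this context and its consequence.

Type I error: rejecting H₀ when it is true — concluding that a new curriculum improves exam scores when in fact it is not. Consequence: adopting a curriculum that gives no real benefit — disruption for nothing.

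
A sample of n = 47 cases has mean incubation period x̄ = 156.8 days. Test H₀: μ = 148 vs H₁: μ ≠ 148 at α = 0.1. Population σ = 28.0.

z = (x̄ - μ₀)/(σ/√n) = (156.8 - 148)/(28.0/√47) = 2.155. Critical value: ±1.645. Since |2.155| > 1.645, Reject H₀.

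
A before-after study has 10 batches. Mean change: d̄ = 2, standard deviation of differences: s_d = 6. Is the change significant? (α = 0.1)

t = d̄/(s_d/√n) = 2/(6/√10) = 1.054. df = 9, critical t = ±1.833. Fail to reject H₀.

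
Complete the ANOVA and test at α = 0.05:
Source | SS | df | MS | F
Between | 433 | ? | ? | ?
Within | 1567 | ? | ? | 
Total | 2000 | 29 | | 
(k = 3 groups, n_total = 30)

df_between = 2, df_within = 27. MS_between = 216.5, MS_within = 58.04. F = 3.73, F_crit ≈ 3.354. Reject H₀.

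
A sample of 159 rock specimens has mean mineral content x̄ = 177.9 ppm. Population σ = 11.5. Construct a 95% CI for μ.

CI = x̄ ± z*(σ/√n) = 177.9 ± 1.96(11.5/√159) = 177.9 ± 1.79 = (176.11, 179.69)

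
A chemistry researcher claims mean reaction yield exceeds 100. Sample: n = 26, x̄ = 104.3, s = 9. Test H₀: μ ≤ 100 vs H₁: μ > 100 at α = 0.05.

t = (104.3 - 100)/(9/√26) = 2.436, df = 25. Critical t = 1.708. Reject H₀.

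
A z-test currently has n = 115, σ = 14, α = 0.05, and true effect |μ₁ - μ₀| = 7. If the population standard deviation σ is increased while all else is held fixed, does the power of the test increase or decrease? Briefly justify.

Power decreases: a larger σ inflates the standard error σ/√n, pulling the sampling distribution under H₁ back toward the critical value.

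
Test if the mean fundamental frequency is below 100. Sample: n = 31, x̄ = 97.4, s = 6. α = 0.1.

t = (97.4 - 100)/(6/√31) = -2.413, df = 30. Critical t = -1.31. Reject H₀.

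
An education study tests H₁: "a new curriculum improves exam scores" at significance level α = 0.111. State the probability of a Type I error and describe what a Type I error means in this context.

P(Type I error) = α = 0.111. A Type I error is rejecting H₀ when H₀ is actually true (false positive) — here, concluding that a new curriculum improves exam scores when in fact this is not the case. Consequence: adopting a curriculum that gives no real benefit — disruption for nothing.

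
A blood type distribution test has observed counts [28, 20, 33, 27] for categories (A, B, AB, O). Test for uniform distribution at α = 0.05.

Expected = 27 each. χ² = Σ(O-E)²/E = 3.185. df = 3, critical value = 7.815. Fail to reject H₀.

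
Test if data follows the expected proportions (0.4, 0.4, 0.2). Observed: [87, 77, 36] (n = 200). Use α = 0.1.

Expected: [80.0, 80.0, 40.0]. χ² = 1.125. df = 2, critical = 4.605. Fail to reject H₀.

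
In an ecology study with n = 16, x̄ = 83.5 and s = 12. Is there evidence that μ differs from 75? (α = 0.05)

t = (x̄ - μ₀)/(s/√n) = (83.5 - 75)/(12/√16) = 2.833. df = 15, critical t = ±2.131. Reject H₀.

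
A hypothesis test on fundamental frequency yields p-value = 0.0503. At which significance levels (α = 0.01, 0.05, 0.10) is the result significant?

p = 0.0503. Significant at: α = 0.1.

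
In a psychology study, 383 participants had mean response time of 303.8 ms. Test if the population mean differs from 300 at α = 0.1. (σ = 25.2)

z = (x̄ - μ₀)/(σ/√n) = (303.8 - 300)/(25.2/√383) = 2.951. Critical value: ±1.645. Since |2.951| > 1.645, Reject H₀.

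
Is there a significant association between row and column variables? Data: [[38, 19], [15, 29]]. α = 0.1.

χ² = 10.566. df = 1, critical = 2.706. Reject H₀. Variables are dependent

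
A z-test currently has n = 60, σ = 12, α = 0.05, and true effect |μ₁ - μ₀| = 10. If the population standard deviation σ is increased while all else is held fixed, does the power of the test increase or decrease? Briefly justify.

Power decreases: a larger σ inflates the standard error σ/√n, pulling the sampling distribution under H₁ back toward the critical value.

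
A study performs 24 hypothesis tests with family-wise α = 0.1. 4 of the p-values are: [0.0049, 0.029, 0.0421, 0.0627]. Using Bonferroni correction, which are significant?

Bonferroni α = 0.1/24 = 0.00417. None of the given p-values are significant.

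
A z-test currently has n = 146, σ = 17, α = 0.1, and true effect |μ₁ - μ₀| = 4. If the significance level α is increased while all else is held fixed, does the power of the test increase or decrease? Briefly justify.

Power increases: a larger α lowers the critical value, so more of the H₁ sampling distribution falls in the rejection region.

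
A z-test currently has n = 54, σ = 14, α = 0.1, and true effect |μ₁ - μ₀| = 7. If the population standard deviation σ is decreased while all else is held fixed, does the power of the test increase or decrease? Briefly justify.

Power increases: a smaller σ shrinks the standard error σ/√n, moving the sampling distribution under H₁ further from the critical value.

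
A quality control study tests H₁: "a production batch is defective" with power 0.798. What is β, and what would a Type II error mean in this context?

β = 1 - power = 1 - 0.798 = 0.202. A Type II error is failing to reject H₀ when H₀ is false (false negative) — here, failing to conclude that a production batch is defective when in fact it is true. Consequence: shipping a defective batch — faulty products reach customers.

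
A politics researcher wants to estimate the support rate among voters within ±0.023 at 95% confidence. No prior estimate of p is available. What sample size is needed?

Conservative approach: use p = 0.5 (maximizes p(1-p) = 0.25). n = z²(0.25)/E² = 1.96²×0.25/0.023² = 1815.5 → n = 1816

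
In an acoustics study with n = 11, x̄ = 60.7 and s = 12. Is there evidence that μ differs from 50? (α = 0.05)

t = (x̄ - μ₀)/(s/√n) = (60.7 - 50)/(12/√11) = 2.957. df = 10, critical t = ±2.228. Reject H₀.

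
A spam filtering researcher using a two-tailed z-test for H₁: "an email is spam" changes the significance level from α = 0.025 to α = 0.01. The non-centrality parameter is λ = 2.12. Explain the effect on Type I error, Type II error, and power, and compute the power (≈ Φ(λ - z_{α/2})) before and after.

Decreasing α from 0.025 to 0.01:
• Type I error rate decreases (α is the Type I rate by definition).
• Critical value moves from z_{α/2} = 2.241 to 2.576, so power = Φ(λ - z_{α/2}) goes from Φ(2.12 - 2.241) = 0.452 to Φ(2.12 - 2.576) = 0.324.
• Type II error rate β = 1 - power therefore increases (0.548 → 0.676).
Appropriate when false positives are costly — here, a legitimate email is sent to the spam folder and the user misses it.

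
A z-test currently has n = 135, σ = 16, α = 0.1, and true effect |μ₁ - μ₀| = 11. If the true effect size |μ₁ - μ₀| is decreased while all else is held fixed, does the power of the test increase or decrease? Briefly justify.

Power decreases: a smaller true effect decreases the non-centrality λ = |μ₁ - μ₀|/(σ/√n).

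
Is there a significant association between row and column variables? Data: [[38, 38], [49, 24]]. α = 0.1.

χ² = 4.494. df = 1, critical = 2.706. Reject H₀. Variables are dependent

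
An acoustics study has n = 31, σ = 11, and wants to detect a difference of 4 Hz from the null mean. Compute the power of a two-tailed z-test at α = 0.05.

SE = σ/√n = 11/√31 = 1.976. Non-centrality λ = d/SE = 4/1.976 = 2.025. Power ≈ Φ(λ - z_{α/2}) = Φ(2.025 - 1.96) = Φ(0.065) = 0.526.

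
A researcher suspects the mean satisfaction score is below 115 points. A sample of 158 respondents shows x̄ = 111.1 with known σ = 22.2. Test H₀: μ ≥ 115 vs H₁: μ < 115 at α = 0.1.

z = -2.208. Critical value: -1.28. Reject H₀.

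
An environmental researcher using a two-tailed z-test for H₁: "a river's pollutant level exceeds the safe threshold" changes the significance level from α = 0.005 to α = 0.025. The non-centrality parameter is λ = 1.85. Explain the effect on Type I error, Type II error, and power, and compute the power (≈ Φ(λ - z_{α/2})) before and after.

Increasing α from 0.005 to 0.025:
• Type I error rate increases (α is the Type I rate by definition).
• Critical value moves from z_{α/2} = 2.807 to 2.241, so power = Φ(λ - z_{α/2}) goes from Φ(1.85 - 2.807) = 0.169 to Φ(1.85 - 2.241) = 0.348.
• Type II error rate β = 1 - power therefore decreases (0.831 → 0.652).
Appropriate when false negatives are costly — here, allowing unsafe pollution to continue.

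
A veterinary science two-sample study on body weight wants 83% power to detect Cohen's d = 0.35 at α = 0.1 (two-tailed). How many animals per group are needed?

z_{α/2} = 1.645, z_β = Φ⁻¹(0.83) = 0.954. For small effect (d = 0.35): n per group = 2(z_{α/2} + z_β)²/d² = 2(1.645 + 0.954)²/0.35² = 110.3 → 111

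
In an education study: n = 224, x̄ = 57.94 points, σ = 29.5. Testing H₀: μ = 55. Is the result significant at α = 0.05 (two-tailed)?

z = (57.94 - 55)/(29.5/√224) = 1.492. Since |z| ≤ 1.96, not significant at α = 0.05.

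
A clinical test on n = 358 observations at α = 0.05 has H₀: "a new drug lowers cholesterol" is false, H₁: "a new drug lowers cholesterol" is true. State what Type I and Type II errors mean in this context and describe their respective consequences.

Type I (false positive): concluding that a new drug lowers cholesterol when it is not — approving an ineffective drug — patients take a useless medication and may skip effective alternatives. Type II (false negative): failing to conclude that a new drug lowers cholesterol when it is — shelving an effective drug — patients miss out on a treatment that would have helped. Which is costlier depends on domain priorities and is a judgement call rather than a statistical fact.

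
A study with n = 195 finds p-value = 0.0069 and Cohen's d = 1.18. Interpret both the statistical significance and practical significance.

Statistically significant (p = 0.0069 < 0.05). Cohen's d = 1.18 indicates a large effect size. Both statistical and practical significance should be considered.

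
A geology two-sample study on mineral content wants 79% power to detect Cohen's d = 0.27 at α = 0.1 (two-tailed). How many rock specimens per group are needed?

z_{α/2} = 1.645, z_β = Φ⁻¹(0.79) = 0.806. For small effect (d = 0.27): n per group = 2(z_{α/2} + z_β)²/d² = 2(1.645 + 0.806)²/0.27² = 164.8 → 165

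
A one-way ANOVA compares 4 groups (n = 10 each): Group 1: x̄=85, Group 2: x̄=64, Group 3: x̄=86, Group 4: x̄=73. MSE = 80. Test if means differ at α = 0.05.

Grand mean = 77.0. SS_between = 3300.0, MS_between = 1100.0. F = 13.75, F_crit ≈ 2.866. Reject H₀.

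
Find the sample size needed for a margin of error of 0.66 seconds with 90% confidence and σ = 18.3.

n = (z*σ/E)² = (1.645×18.3/0.66)² = 2080.4 → n = 2081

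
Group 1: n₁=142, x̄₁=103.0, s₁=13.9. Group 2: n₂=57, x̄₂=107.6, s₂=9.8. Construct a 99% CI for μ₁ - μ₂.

Difference = -4.6. SE = √(13.9²/142 + 9.8²/57) = 1.745. CI = (-9.1, -0.1)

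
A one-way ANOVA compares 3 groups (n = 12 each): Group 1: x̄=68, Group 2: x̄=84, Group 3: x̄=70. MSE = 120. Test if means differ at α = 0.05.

Grand mean = 74.0. SS_between = 1824.0, MS_between = 912.0. F = 7.6, F_crit ≈ 3.285. Reject H₀.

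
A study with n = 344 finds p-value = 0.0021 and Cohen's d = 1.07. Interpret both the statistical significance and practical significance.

Statistically significant (p = 0.0021 < 0.05). Cohen's d = 1.07 indicates a large effect size. Both statistical and practical significance should be considered.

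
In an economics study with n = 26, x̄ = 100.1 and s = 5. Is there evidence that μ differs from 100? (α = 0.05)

t = (x̄ - μ₀)/(s/√n) = (100.1 - 100)/(5/√26) = 0.102. df = 25, critical t = ±2.06. Fail to reject H₀.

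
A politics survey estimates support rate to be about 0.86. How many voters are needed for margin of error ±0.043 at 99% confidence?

n = z²p(1-p)/E² = 2.576²×0.86×0.14/0.043² = 432.1 → n = 433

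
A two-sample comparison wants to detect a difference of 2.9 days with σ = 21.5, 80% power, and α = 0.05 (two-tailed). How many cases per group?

n per group = 2(z_α/2 + z_β)²σ²/d² = 2×(1.96 + 0.84)²×21.5²/2.9² = 861.8 → n = 862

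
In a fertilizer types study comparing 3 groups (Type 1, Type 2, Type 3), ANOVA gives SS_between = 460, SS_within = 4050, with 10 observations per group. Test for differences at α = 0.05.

df_between = 2, df_within = 27. F = MS_between/MS_within = 230.0/150.0 = 1.533. F_crit ≈ 3.354. Fail to reject H₀.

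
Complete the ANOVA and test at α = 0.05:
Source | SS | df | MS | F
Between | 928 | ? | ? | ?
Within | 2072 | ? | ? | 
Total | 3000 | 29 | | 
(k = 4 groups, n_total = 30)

df_between = 3, df_within = 26. MS_between = 309.33, MS_within = 79.69. F = 3.882, F_crit ≈ 2.975. Reject H₀.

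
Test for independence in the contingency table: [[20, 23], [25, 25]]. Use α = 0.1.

χ² = 0.113. df = 1, critical = 2.706. Fail to reject H₀. No evidence of dependence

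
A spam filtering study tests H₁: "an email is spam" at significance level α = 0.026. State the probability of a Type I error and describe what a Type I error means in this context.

P(Type I error) = α = 0.026. A Type I error is rejecting H₀ when H₀ is actually true (false positive) — here, concluding that an email is spam when in fact this is not the case. Consequence: a legitimate email is sent to the spam folder and the user misses it.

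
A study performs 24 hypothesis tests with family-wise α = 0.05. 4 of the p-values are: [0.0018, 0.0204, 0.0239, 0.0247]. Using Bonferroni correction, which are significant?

Bonferroni α = 0.05/24 = 0.00208. Significant p-values: [0.0018]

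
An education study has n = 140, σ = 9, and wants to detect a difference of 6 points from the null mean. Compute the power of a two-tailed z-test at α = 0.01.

SE = σ/√n = 9/√140 = 0.761. Non-centrality λ = d/SE = 6/0.761 = 7.888. Power ≈ Φ(λ - z_{α/2}) = Φ(7.888 - 2.576) = Φ(5.312) = 1.0.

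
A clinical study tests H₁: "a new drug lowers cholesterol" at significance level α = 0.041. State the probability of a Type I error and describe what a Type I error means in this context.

P(Type I error) = α = 0.041. A Type I error is rejecting H₀ when H₀ is actually true (false positive) — here, concluding that a new drug lowers cholesterol when in fact this is not the case. Consequence: approving an ineffective drug — patients take a useless medication and may skip effective alternatives.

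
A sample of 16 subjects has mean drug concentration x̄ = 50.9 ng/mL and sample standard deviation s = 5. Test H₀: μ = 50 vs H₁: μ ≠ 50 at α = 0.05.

t = (x̄ - μ₀)/(s/√n) = (50.9 - 50)/(5/√16) = 0.72. df = 15, critical t = ±2.131. Fail to reject H₀.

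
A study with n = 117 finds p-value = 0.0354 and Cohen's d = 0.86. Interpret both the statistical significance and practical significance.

Statistically significant (p = 0.0354 < 0.05). Cohen's d = 0.86 indicates a large effect size. Both statistical and practical significance should be considered.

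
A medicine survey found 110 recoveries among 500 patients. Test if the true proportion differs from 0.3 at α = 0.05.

p̂ = 0.22, p₀ = 0.3. z = (p̂ - p₀)/√(p₀(1-p₀)/n) = -3.904. Critical: ±1.96. Reject H₀.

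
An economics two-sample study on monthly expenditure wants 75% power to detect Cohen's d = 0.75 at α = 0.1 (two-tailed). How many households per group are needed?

z_{α/2} = 1.645, z_β = Φ⁻¹(0.75) = 0.674. For medium effect (d = 0.75): n per group = 2(z_{α/2} + z_β)²/d² = 2(1.645 + 0.674)²/0.75² = 19.1 → 20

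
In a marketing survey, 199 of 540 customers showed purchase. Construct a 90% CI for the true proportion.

p̂ = 0.369. CI = p̂ ± z*√(p̂(1-p̂)/n) = (0.334, 0.403)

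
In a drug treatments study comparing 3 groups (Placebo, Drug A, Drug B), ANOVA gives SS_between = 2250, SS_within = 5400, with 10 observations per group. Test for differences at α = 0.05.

df_between = 2, df_within = 27. F = MS_between/MS_within = 1125.0/200.0 = 5.625. F_crit ≈ 3.354. Reject H₀. At least one mean differs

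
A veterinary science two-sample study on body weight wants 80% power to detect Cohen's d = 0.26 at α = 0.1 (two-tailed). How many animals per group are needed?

z_{α/2} = 1.645, z_β = Φ⁻¹(0.8) = 0.842. For small effect (d = 0.26): n per group = 2(z_{α/2} + z_β)²/d² = 2(1.645 + 0.842)²/0.26² = 183.0 → 183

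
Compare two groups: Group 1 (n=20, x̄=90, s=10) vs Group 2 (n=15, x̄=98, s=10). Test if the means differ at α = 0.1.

Pooled sp = 10.0. t = -2.342, df = 33. Critical t = ±1.692. Reject H₀.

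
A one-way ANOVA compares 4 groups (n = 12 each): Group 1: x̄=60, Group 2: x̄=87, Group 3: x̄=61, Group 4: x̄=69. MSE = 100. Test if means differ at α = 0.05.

Grand mean = 69.25. SS_between = 5625.0, MS_between = 1875.0. F = 18.75, F_crit ≈ 2.816. Reject H₀.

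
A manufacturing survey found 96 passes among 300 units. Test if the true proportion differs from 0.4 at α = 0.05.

p̂ = 0.32, p₀ = 0.4. z = (p̂ - p₀)/√(p₀(1-p₀)/n) = -2.828. Critical: ±1.96. Reject H₀.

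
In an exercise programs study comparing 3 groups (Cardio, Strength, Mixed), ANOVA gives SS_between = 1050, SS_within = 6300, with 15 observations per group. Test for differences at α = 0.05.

df_between = 2, df_within = 42. F = MS_between/MS_within = 525.0/150.0 = 3.5. F_crit ≈ 3.22. Reject H₀. At least one mean differs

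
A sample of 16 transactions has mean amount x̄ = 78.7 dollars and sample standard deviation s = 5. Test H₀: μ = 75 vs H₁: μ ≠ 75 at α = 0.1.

t = (x̄ - μ₀)/(s/√n) = (78.7 - 75)/(5/√16) = 2.96. df = 15, critical t = ±1.753. Reject H₀.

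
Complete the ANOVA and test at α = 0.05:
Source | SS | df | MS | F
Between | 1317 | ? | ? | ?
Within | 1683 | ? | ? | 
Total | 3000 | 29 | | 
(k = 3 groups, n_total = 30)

df_between = 2, df_within = 27. MS_between = 658.5, MS_within = 62.33. F = 10.564, F_crit ≈ 3.354. Reject H₀.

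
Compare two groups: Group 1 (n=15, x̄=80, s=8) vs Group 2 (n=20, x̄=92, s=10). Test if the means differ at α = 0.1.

Pooled sp = 9.2. t = -3.817, df = 33. Critical t = ±1.692. Reject H₀.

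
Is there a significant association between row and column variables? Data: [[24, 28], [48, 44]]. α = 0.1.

χ² = 0.482. df = 1, critical = 2.706. Fail to reject H₀. No evidence of dependence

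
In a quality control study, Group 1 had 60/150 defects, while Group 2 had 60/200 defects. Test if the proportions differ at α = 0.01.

p̂₁ = 0.4, p̂₂ = 0.3, pooled p̂ = 0.343. z = 1.95. Critical: ±2.576. Fail to reject H₀.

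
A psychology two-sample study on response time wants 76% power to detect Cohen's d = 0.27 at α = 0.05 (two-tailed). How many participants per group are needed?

z_{α/2} = 1.96, z_β = Φ⁻¹(0.76) = 0.706. For small effect (d = 0.27): n per group = 2(z_{α/2} + z_β)²/d² = 2(1.96 + 0.706)²/0.27² = 195.0 → 195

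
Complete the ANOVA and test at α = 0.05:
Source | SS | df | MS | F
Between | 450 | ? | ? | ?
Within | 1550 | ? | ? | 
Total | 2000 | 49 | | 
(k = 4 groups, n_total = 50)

df_between = 3, df_within = 46. MS_between = 150.0, MS_within = 33.7. F = 4.452, F_crit ≈ 2.807. Reject H₀.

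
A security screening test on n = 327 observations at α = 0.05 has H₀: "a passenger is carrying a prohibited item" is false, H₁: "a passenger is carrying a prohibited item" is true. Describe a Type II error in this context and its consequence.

Type II error: failing to reject H₀ when it is false — concluding that a passenger is carrying a prohibited item is not supported when in fact it is. Consequence: letting a prohibited item through — security breach.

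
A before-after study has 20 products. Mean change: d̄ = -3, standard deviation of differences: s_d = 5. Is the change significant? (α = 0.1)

t = d̄/(s_d/√n) = -3/(5/√20) = -2.683. df = 19, critical t = ±1.729. Reject H₀.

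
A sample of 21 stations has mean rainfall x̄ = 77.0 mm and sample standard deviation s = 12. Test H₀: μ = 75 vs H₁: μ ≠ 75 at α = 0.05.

t = (x̄ - μ₀)/(s/√n) = (77.0 - 75)/(12/√21) = 0.764. df = 20, critical t = ±2.086. Fail to reject H₀.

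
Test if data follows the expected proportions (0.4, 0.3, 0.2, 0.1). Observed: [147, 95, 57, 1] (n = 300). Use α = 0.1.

Expected: [120.0, 90.0, 60.0, 30.0]. χ² = 34.536. df = 3, critical = 6.251. Reject H₀.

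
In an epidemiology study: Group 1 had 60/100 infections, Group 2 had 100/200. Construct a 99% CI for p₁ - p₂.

p̂₁ = 0.6, p̂₂ = 0.5. Difference = 0.1. CI = (-0.056, 0.256)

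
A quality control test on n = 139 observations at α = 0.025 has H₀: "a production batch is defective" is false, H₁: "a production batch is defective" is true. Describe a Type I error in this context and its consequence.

Type I error: rejecting H₀ when it is true — concluding that a production batch is defective when in fact it is not. Consequence: scrapping a good batch — wasted material and cost for no reason.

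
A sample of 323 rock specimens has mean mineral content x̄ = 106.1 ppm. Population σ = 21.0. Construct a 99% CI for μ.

CI = x̄ ± z*(σ/√n) = 106.1 ± 2.576(21.0/√323) = 106.1 ± 3.01 = (103.09, 109.11)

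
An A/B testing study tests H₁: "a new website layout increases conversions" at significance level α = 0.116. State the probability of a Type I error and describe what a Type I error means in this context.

P(Type I error) = α = 0.116. A Type I error is rejecting H₀ when H₀ is actually true (false positive) — here, concluding that a new website layout increases conversions when in fact this is not the case. Consequence: rolling out a layout that doesn't actually help — wasted engineering effort.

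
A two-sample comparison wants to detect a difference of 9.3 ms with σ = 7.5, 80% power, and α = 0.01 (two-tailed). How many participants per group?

n per group = 2(z_α/2 + z_β)²σ²/d² = 2×(2.576 + 0.84)²×7.5²/9.3² = 15.2 → n = 16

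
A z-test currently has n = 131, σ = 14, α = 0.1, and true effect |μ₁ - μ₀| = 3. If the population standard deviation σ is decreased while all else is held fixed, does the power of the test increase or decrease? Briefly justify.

Power increases: a smaller σ shrinks the standard error σ/√n, moving the sampling distribution under H₁ further from the critical value.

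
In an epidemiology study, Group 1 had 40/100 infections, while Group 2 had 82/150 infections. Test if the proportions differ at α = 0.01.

p̂₁ = 0.4, p̂₂ = 0.547, pooled p̂ = 0.488. z = -2.273. Critical: ±2.576. Fail to reject H₀.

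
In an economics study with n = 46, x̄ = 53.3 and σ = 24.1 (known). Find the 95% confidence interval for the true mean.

CI = x̄ ± z*(σ/√n) = 53.3 ± 1.96(24.1/√46) = 53.3 ± 6.96 = (46.34, 60.26)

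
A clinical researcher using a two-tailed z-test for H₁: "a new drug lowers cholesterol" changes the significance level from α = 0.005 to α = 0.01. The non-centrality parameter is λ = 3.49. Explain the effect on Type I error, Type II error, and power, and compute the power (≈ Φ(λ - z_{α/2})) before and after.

Increasing α from 0.005 to 0.01:
• Type I error rate increases (α is the Type I rate by definition).
• Critical value moves from z_{α/2} = 2.807 to 2.576, so power = Φ(λ - z_{α/2}) goes from Φ(3.49 - 2.807) = 0.753 to Φ(3.49 - 2.576) = 0.82.
• Type II error rate β = 1 - power therefore decreases (0.247 → 0.18).
Appropriate when false negatives are costly — here, shelving an effective drug — patients miss out on a treatment that would have helped.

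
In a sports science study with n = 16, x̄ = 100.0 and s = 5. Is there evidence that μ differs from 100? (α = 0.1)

t = (x̄ - μ₀)/(s/√n) = (100.0 - 100)/(5/√16) = 0.0. df = 15, critical t = ±1.753. Fail to reject H₀.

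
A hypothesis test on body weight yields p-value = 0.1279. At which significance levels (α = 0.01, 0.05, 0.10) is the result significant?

p = 0.1279. Not significant at any of the given levels.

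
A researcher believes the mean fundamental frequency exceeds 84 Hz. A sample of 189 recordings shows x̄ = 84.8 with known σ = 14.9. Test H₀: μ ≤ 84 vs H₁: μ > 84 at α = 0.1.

z = 0.738. Critical value: 1.28. Fail to reject H₀.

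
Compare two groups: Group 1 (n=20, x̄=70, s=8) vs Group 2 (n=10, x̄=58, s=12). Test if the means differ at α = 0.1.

Pooled sp = 9.47. t = 3.271, df = 28. Critical t = ±1.701. Reject H₀.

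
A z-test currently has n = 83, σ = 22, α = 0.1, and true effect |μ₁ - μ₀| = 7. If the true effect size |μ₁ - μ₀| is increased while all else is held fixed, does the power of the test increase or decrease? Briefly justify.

Power increases: a larger true effect increases the non-centrality λ = |μ₁ - μ₀|/(σ/√n).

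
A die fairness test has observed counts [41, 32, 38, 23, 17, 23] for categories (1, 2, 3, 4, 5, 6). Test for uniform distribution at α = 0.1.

Expected = 29 each. χ² = Σ(O-E)²/E = 15.517. df = 5, critical value = 9.236. Reject H₀.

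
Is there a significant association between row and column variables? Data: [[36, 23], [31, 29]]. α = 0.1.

χ² = 1.057. df = 1, critical = 2.706. Fail to reject H₀. No evidence of dependence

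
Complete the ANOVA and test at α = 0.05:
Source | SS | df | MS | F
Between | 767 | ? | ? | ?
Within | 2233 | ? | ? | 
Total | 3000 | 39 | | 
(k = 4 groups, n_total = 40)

df_between = 3, df_within = 36. MS_between = 255.67, MS_within = 62.03. F = 4.122, F_crit ≈ 2.866. Reject H₀.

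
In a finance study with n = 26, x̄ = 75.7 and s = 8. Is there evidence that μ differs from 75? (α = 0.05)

t = (x̄ - μ₀)/(s/√n) = (75.7 - 75)/(8/√26) = 0.446. df = 25, critical t = ±2.06. Fail to reject H₀.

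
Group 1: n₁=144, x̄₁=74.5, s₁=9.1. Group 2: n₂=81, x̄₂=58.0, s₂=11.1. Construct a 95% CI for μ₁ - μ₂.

Difference = 16.5. SE = √(9.1²/144 + 11.1²/81) = 1.448. CI = (13.66, 19.34)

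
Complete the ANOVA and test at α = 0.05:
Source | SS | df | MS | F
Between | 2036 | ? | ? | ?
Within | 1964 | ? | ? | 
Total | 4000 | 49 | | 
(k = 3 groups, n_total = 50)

df_between = 2, df_within = 47. MS_between = 1018.0, MS_within = 41.79. F = 24.362, F_crit ≈ 3.195. Reject H₀.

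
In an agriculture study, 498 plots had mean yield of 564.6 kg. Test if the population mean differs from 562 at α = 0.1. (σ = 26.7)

z = (x̄ - μ₀)/(σ/√n) = (564.6 - 562)/(26.7/√498) = 2.173. Critical value: ±1.645. Since |2.173| > 1.645, Reject H₀.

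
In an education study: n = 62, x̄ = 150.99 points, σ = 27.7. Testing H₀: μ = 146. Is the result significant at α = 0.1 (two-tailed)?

z = (150.99 - 146)/(27.7/√62) = 1.418. Since |z| ≤ 1.645, not significant at α = 0.1.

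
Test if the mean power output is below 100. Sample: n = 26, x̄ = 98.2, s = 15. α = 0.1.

t = (98.2 - 100)/(15/√26) = -0.612, df = 25. Critical t = -1.316. Fail to reject H₀.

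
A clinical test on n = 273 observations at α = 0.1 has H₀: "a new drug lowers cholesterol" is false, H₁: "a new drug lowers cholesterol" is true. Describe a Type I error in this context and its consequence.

Type I error: rejecting H₀ when it is true — concluding that a new drug lowers cholesterol when in fact it is not. Consequence: approving an ineffective drug — patients take a useless medication and may skip effective alternatives.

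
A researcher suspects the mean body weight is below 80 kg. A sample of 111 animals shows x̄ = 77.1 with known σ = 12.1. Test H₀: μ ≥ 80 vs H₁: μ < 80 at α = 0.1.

z = -2.525. Critical value: -1.28. Reject H₀.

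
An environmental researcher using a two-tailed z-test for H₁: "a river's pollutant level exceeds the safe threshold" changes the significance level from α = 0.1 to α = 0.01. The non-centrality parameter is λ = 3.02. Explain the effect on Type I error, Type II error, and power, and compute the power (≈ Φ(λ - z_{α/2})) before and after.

Decreasing α from 0.1 to 0.01:
• Type I error rate decreases (α is the Type I rate by definition).
• Critical value moves from z_{α/2} = 1.645 to 2.576, so power = Φ(λ - z_{α/2}) goes from Φ(3.02 - 1.645) = 0.915 to Φ(3.02 - 2.576) = 0.671.
• Type II error rate β = 1 - power therefore increases (0.085 → 0.329).
Appropriate when false positives are costly — here, shutting down a compliant factory unnecessarily.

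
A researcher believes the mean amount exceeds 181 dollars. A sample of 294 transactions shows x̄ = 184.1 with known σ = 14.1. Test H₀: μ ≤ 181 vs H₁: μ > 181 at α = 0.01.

z = 3.77. Critical value: 2.33. Reject H₀.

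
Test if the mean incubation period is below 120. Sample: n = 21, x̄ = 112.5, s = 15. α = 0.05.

t = (112.5 - 120)/(15/√21) = -2.291, df = 20. Critical t = -1.725. Reject H₀.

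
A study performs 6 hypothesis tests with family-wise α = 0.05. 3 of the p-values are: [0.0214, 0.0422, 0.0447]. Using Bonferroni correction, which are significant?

Bonferroni α = 0.05/6 = 0.00833. None of the given p-values are significant.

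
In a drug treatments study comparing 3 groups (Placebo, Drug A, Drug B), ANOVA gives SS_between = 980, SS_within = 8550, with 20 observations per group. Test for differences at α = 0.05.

df_between = 2, df_within = 57. F = MS_between/MS_within = 490.0/150.0 = 3.267. F_crit ≈ 3.159. Reject H₀. At least one mean differs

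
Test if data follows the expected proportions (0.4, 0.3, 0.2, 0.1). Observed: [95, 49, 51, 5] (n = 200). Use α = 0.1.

Expected: [80.0, 60.0, 40.0, 20.0]. χ² = 19.104. df = 3, critical = 6.251. Reject H₀.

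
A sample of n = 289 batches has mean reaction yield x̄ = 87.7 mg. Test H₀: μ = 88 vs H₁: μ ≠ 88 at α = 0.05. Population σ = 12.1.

z = (x̄ - μ₀)/(σ/√n) = (87.7 - 88)/(12.1/√289) = -0.421. Critical value: ±1.96. Since |-0.421| ≤ 1.96, Fail to reject H₀.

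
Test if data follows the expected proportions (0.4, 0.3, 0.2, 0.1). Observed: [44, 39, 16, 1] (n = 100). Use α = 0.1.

Expected: [40.0, 30.0, 20.0, 10.0]. χ² = 12.0. df = 3, critical = 6.251. Reject H₀.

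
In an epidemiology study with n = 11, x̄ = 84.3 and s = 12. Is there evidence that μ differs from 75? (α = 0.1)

t = (x̄ - μ₀)/(s/√n) = (84.3 - 75)/(12/√11) = 2.57. df = 10, critical t = ±1.812. Reject H₀.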